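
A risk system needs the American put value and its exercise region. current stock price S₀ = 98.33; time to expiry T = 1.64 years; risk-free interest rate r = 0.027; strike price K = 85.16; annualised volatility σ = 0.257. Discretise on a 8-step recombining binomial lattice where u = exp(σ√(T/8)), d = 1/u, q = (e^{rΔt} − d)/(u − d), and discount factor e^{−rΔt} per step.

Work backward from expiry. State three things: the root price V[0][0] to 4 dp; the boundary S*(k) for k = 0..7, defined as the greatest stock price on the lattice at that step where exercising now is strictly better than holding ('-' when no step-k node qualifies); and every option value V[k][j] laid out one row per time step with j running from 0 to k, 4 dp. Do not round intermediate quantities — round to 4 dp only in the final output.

params: Δt=0.20500 u=1.12340 d=0.89015 q=0.49474 e^(-rΔt)=0.99448
t_8 payoffs: 46.3982 36.2413 23.4231 7.2460 0.0000 0.0000 0.0000 0.0000 0.0000
t_7: node(7,0) S=43.5451 payoff=41.6149 vs cont=41.1448 → 41.6149 [stop]  node(7,1) S=54.9553 payoff=30.2047 vs cont=29.7346 → 30.2047 [stop]  node(7,2) S=69.3554 payoff=15.8046 vs cont=15.3345 → 15.8046 [stop]  node(7,3) S=87.5288 payoff=0.0000 vs cont=3.6409 → 3.6409 [wait]  node(7,4) S=110.4641 payoff=0.0000 vs cont=0.0000 → 0.0000 [wait]  node(7,5) S=139.4093 payoff=0.0000 vs cont=0.0000 → 0.0000 [wait]  node(7,6) S=175.9391 payoff=0.0000 vs cont=0.0000 → 0.0000 [wait]  node(7,7) S=222.0408 payoff=0.0000 vs cont=0.0000 → 0.0000 [wait]  ⇒ S*(7)=69.3554
t_6: node(6,0) S=48.9187 payoff=36.2413 vs cont=35.7713 → 36.2413 [stop]  node(6,1) S=61.7369 payoff=23.4231 vs cont=22.9530 → 23.4231 [stop]  node(6,2) S=77.9140 payoff=7.2460 vs cont=9.7327 → 9.7327 [wait]  node(6,3) S=98.3300 payoff=0.0000 vs cont=1.8295 → 1.8295 [wait]  node(6,4) S=124.0956 payoff=0.0000 vs cont=0.0000 → 0.0000 [wait]  node(6,5) S=156.6127 payoff=0.0000 vs cont=0.0000 → 0.0000 [wait]  node(6,6) S=197.6503 payoff=0.0000 vs cont=0.0000 → 0.0000 [wait]  ⇒ S*(6)=61.7369
t_5: node(5,0) S=54.9553 payoff=30.2047 vs cont=29.7346 → 30.2047 [stop]  node(5,1) S=69.3554 payoff=15.8046 vs cont=16.5580 → 16.5580 [wait]  node(5,2) S=87.5288 payoff=0.0000 vs cont=5.7905 → 5.7905 [wait]  node(5,3) S=110.4641 payoff=0.0000 vs cont=0.9193 → 0.9193 [wait]  node(5,4) S=139.4093 payoff=0.0000 vs cont=0.0000 → 0.0000 [wait]  node(5,5) S=175.9391 payoff=0.0000 vs cont=0.0000 → 0.0000 [wait]  ⇒ S*(5)=54.9553
t_4: node(4,0) S=61.7369 payoff=23.4231 vs cont=23.3237 → 23.4231 [stop]  node(4,1) S=77.9140 payoff=7.2460 vs cont=11.1690 → 11.1690 [wait]  node(4,2) S=98.3300 payoff=0.0000 vs cont=3.3619 → 3.3619 [wait]  node(4,3) S=124.0956 payoff=0.0000 vs cont=0.4619 → 0.4619 [wait]  node(4,4) S=156.6127 payoff=0.0000 vs cont=0.0000 → 0.0000 [wait]  ⇒ S*(4)=61.7369
t_3: node(3,0) S=69.3554 payoff=15.8046 vs cont=17.2647 → 17.2647 [wait]  node(3,1) S=87.5288 payoff=0.0000 vs cont=7.2662 → 7.2662 [wait]  node(3,2) S=110.4641 payoff=0.0000 vs cont=1.9165 → 1.9165 [wait]  node(3,3) S=139.4093 payoff=0.0000 vs cont=0.2321 → 0.2321 [wait]  ⇒ S*(3)=-
t_2: node(2,0) S=77.9140 payoff=7.2460 vs cont=12.2500 → 12.2500 [wait]  node(2,1) S=98.3300 payoff=0.0000 vs cont=4.5940 → 4.5940 [wait]  node(2,2) S=124.0956 payoff=0.0000 vs cont=1.0772 → 1.0772 [wait]  ⇒ S*(2)=-
t_1: node(1,0) S=87.5288 payoff=0.0000 vs cont=8.4156 → 8.4156 [wait]  node(1,1) S=110.4641 payoff=0.0000 vs cont=2.8383 → 2.8383 [wait]  ⇒ S*(1)=-
t_0: node(0,0) S=98.3300 payoff=0.0000 vs cont=5.6251 → 5.6251 [wait]  ⇒ S*(0)=-

price = 5.6251
boundary = - - - - 61.7369 54.9553 61.7369 69.3554
tree:
5.6251
8.4156 2.8383
12.2500 4.5940 1.0772
17.2647 7.2662 1.9165 0.2321
23.4231 11.1690 3.3619 0.4619 0.0000
30.2047 16.5580 5.7905 0.9193 0.0000 0.0000
36.2413 23.4231 9.7327 1.8295 0.0000 0.0000 0.0000
41.6149 30.2047 15.8046 3.6409 0.0000 0.0000 0.0000 0.0000
46.3982 36.2413 23.4231 7.2460 0.0000 0.0000 0.0000 0.0000 0.0000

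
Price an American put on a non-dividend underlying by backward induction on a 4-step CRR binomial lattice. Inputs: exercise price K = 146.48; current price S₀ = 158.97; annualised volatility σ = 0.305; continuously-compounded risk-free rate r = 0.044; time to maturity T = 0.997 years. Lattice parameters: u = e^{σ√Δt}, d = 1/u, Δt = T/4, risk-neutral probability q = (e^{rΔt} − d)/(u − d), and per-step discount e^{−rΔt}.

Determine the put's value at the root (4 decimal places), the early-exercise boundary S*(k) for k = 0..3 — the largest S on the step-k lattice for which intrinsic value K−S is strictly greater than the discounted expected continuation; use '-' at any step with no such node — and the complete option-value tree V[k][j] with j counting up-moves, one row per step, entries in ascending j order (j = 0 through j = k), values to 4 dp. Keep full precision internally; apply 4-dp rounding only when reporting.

price = 10.8931
boundary = - - - 100.6755
tree:
10.8931
18.3910 3.5784
29.8924 7.2080 0.0000
45.8045 14.5191 0.0000 0.0000
60.0244 29.2458 0.0000 0.0000 0.0000

Δt=0.24925  u=1.16448  d=0.85876  q=0.49808  discount=0.98909
step 4 (expiry): payoffs max(K−S,0) = 60.0244 29.2458 0.0000 0.0000 0.0000
step 3: (k=3,j=0): S=100.6755, (K−S)⁺=45.8045, hold=44.2069 ⇒ V=45.8045 exercise | (k=3,j=1): S=136.5164, (K−S)⁺=9.9636, hold=14.5191 ⇒ V=14.5191 continue | (k=3,j=2): S=185.1167, (K−S)⁺=0.0000, hold=0.0000 ⇒ V=0.0000 continue | (k=3,j=3): S=251.0190, (K−S)⁺=0.0000, hold=0.0000 ⇒ V=0.0000 continue  boundary S*=100.6755
step 2: (k=2,j=0): S=117.2342, (K−S)⁺=29.2458, hold=29.8924 ⇒ V=29.8924 continue | (k=2,j=1): S=158.9700, (K−S)⁺=0.0000, hold=7.2080 ⇒ V=7.2080 continue | (k=2,j=2): S=215.5640, (K−S)⁺=0.0000, hold=0.0000 ⇒ V=0.0000 continue  boundary S*=-
step 1: (k=1,j=0): S=136.5164, (K−S)⁺=9.9636, hold=18.3910 ⇒ V=18.3910 continue | (k=1,j=1): S=185.1167, (K−S)⁺=0.0000, hold=3.5784 ⇒ V=3.5784 continue  boundary S*=-
step 0: (k=0,j=0): S=158.9700, (K−S)⁺=0.0000, hold=10.8931 ⇒ V=10.8931 continue  boundary S*=-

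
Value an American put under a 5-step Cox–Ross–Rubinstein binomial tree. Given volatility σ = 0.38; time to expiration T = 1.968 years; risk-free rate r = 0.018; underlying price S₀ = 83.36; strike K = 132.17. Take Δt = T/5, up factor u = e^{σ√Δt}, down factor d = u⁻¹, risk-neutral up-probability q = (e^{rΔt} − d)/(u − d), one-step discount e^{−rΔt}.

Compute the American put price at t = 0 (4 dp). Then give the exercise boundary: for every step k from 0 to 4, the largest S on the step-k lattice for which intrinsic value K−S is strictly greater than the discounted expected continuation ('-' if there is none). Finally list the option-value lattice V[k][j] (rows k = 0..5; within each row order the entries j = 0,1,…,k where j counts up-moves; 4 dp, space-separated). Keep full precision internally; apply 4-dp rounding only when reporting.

params: Δt=0.39360 u=1.26922 d=0.78789 q=0.45545 e^(-rΔt)=0.99294
t_5 payoffs: 106.8611 91.3994 66.4919 26.3678 0.0000 0.0000
t_4: node(4,0) S=32.1225 payoff=100.0475 vs cont=99.1144 → 100.0475 [stop]  node(4,1) S=51.7468 payoff=80.4232 vs cont=79.4901 → 80.4232 [stop]  node(4,2) S=83.3600 payoff=48.8100 vs cont=47.8769 → 48.8100 [stop]  node(4,3) S=134.2863 payoff=0.0000 vs cont=14.2572 → 14.2572 [wait]  node(4,4) S=216.3244 payoff=0.0000 vs cont=0.0000 → 0.0000 [wait]  ⇒ S*(4)=83.3600
t_3: node(3,0) S=40.7706 payoff=91.3994 vs cont=90.4663 → 91.3994 [stop]  node(3,1) S=65.6781 payoff=66.4919 vs cont=65.5588 → 66.4919 [stop]  node(3,2) S=105.8022 payoff=26.3678 vs cont=32.8394 → 32.8394 [wait]  node(3,3) S=170.4389 payoff=0.0000 vs cont=7.7089 → 7.7089 [wait]  ⇒ S*(3)=65.6781
t_2: node(2,0) S=51.7468 payoff=80.4232 vs cont=79.4901 → 80.4232 [stop]  node(2,1) S=83.3600 payoff=48.8100 vs cont=50.8036 → 50.8036 [wait]  node(2,2) S=134.2863 payoff=0.0000 vs cont=21.2426 → 21.2426 [wait]  ⇒ S*(2)=51.7468
t_1: node(1,0) S=65.6781 payoff=66.4919 vs cont=66.4604 → 66.4919 [stop]  node(1,1) S=105.8022 payoff=26.3678 vs cont=37.0764 → 37.0764 [wait]  ⇒ S*(1)=65.6781
t_0: node(0,0) S=83.3600 payoff=48.8100 vs cont=52.7197 → 52.7197 [wait]  ⇒ S*(0)=-

price = 52.7197
boundary = - 65.6781 51.7468 65.6781 83.3600
tree:
52.7197
66.4919 37.0764
80.4232 50.8036 21.2426
91.3994 66.4919 32.8394 7.7089
100.0475 80.4232 48.8100 14.2572 0.0000
106.8611 91.3994 66.4919 26.3678 0.0000 0.0000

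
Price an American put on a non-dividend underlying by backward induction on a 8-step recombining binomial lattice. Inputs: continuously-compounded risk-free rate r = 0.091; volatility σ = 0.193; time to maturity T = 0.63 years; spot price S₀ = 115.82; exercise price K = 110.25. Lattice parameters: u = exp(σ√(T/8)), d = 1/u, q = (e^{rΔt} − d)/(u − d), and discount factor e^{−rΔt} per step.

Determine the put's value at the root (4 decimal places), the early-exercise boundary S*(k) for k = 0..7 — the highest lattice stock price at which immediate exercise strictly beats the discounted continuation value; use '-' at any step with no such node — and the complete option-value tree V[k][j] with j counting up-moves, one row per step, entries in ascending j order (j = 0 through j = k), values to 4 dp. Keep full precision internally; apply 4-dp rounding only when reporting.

price = 2.8443
boundary = - - - 98.4507 93.2604 98.4507 93.2604 98.4507
tree:
2.8443
4.7186 1.3652
7.5948 2.4534 0.5028
11.7993 4.2926 0.9976 0.1090
16.9896 7.2659 1.9434 0.2456 0.0000
21.9063 11.7993 3.6935 0.5531 0.0000 0.0000
26.5638 16.9896 6.7788 1.2458 0.0000 0.0000 0.0000
30.9757 21.9063 11.7993 2.8060 0.0000 0.0000 0.0000 0.0000
35.1550 26.5638 16.9896 6.3201 0.0000 0.0000 0.0000 0.0000 0.0000

Δt=0.07875, u=1.05565, d=0.94728, q=0.55283, disc=e^(-rΔt)=0.99286
k=8 terminal: V=max(K-S,0) → 35.1550 26.5638 16.9896 6.3201 0.0000 0.0000 0.0000 0.0000 0.0000
k=7: j=0 S=79.2743 intr=30.9757 cont=30.1885 V=30.9757[EX]; j=1 S=88.3437 intr=21.9063 cont=21.1191 V=21.9063[EX]; j=2 S=98.4507 intr=11.7993 cont=11.0121 V=11.7993[EX]; j=3 S=109.7140 intr=0.5360 cont=2.8060 V=2.8060[hold]; j=4 S=122.2658 intr=0.0000 cont=0.0000 V=0.0000[hold]; j=5 S=136.2537 intr=0.0000 cont=0.0000 V=0.0000[hold]; j=6 S=151.8419 intr=0.0000 cont=0.0000 V=0.0000[hold]; j=7 S=169.2134 intr=0.0000 cont=0.0000 V=0.0000[hold]  S*(7)=98.4507
k=6: j=0 S=83.6862 intr=26.5638 cont=25.7765 V=26.5638[EX]; j=1 S=93.2604 intr=16.9896 cont=16.2024 V=16.9896[EX]; j=2 S=103.9299 intr=6.3201 cont=6.7788 V=6.7788[hold]; j=3 S=115.8200 intr=0.0000 cont=1.2458 V=1.2458[hold]; j=4 S=129.0704 intr=0.0000 cont=0.0000 V=0.0000[hold]; j=5 S=143.8368 intr=0.0000 cont=0.0000 V=0.0000[hold]; j=6 S=160.2925 intr=0.0000 cont=0.0000 V=0.0000[hold]  S*(6)=93.2604
k=5: j=0 S=88.3437 intr=21.9063 cont=21.1191 V=21.9063[EX]; j=1 S=98.4507 intr=11.7993 cont=11.2638 V=11.7993[EX]; j=2 S=109.7140 intr=0.5360 cont=3.6935 V=3.6935[hold]; j=3 S=122.2658 intr=0.0000 cont=0.5531 V=0.5531[hold]; j=4 S=136.2537 intr=0.0000 cont=0.0000 V=0.0000[hold]; j=5 S=151.8419 intr=0.0000 cont=0.0000 V=0.0000[hold]  S*(5)=98.4507
k=4: j=0 S=93.2604 intr=16.9896 cont=16.2024 V=16.9896[EX]; j=1 S=103.9299 intr=6.3201 cont=7.2659 V=7.2659[hold]; j=2 S=115.8200 intr=0.0000 cont=1.9434 V=1.9434[hold]; j=3 S=129.0704 intr=0.0000 cont=0.2456 V=0.2456[hold]; j=4 S=143.8368 intr=0.0000 cont=0.0000 V=0.0000[hold]  S*(4)=93.2604
k=3: j=0 S=98.4507 intr=11.7993 cont=11.5312 V=11.7993[EX]; j=1 S=109.7140 intr=0.5360 cont=4.2926 V=4.2926[hold]; j=2 S=122.2658 intr=0.0000 cont=0.9976 V=0.9976[hold]; j=3 S=136.2537 intr=0.0000 cont=0.1090 V=0.1090[hold]  S*(3)=98.4507
k=2: j=0 S=103.9299 intr=6.3201 cont=7.5948 V=7.5948[hold]; j=1 S=115.8200 intr=0.0000 cont=2.4534 V=2.4534[hold]; j=2 S=129.0704 intr=0.0000 cont=0.5028 V=0.5028[hold]  S*(2)=-
k=1: j=0 S=109.7140 intr=0.5360 cont=4.7186 V=4.7186[hold]; j=1 S=122.2658 intr=0.0000 cont=1.3652 V=1.3652[hold]  S*(1)=-
k=0: j=0 S=115.8200 intr=0.0000 cont=2.8443 V=2.8443[hold]  S*(0)=-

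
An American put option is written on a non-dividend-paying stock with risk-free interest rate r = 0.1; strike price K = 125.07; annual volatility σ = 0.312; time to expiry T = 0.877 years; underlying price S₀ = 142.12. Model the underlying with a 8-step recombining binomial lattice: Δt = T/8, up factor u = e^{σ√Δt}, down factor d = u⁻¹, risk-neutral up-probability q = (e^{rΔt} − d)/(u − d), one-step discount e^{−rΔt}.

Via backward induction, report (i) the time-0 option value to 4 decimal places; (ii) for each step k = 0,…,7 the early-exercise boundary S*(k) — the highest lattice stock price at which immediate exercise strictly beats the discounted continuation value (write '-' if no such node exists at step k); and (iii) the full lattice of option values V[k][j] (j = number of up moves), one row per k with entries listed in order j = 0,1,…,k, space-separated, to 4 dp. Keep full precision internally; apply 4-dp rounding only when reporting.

price = 5.7205
boundary = - - - - 94.0158 104.2472 94.0158 104.2472
tree:
5.7205
9.1488 2.7685
14.2282 4.7894 1.0159
21.4180 8.0842 1.9376 0.2114
31.0542 13.2327 3.6407 0.4523 0.0000
40.2814 20.8228 6.7093 0.9677 0.0000 0.0000
48.6030 31.0542 12.0435 2.0705 0.0000 0.0000 0.0000
56.1079 40.2814 20.8228 4.4299 0.0000 0.0000 0.0000 0.0000
62.8763 48.6030 31.0542 9.4779 0.0000 0.0000 0.0000 0.0000 0.0000

Δt=0.10963  u=1.10883  d=0.90185  q=0.52745  discount=0.98910
step 8 (expiry): payoffs max(K−S,0) = 62.8763 48.6030 31.0542 9.4779 0.0000 0.0000 0.0000 0.0000 0.0000
step 7: (k=7,j=0): S=68.9621, (K−S)⁺=56.1079, hold=54.7443 ⇒ V=56.1079 exercise | (k=7,j=1): S=84.7886, (K−S)⁺=40.2814, hold=38.9178 ⇒ V=40.2814 exercise | (k=7,j=2): S=104.2472, (K−S)⁺=20.8228, hold=19.4592 ⇒ V=20.8228 exercise | (k=7,j=3): S=128.1716, (K−S)⁺=0.0000, hold=4.4299 ⇒ V=4.4299 continue | (k=7,j=4): S=157.5864, (K−S)⁺=0.0000, hold=0.0000 ⇒ V=0.0000 continue | (k=7,j=5): S=193.7519, (K−S)⁺=0.0000, hold=0.0000 ⇒ V=0.0000 continue | (k=7,j=6): S=238.2171, (K−S)⁺=0.0000, hold=0.0000 ⇒ V=0.0000 continue | (k=7,j=7): S=292.8870, (K−S)⁺=0.0000, hold=0.0000 ⇒ V=0.0000 continue  boundary S*=104.2472
step 6: (k=6,j=0): S=76.4670, (K−S)⁺=48.6030, hold=47.2394 ⇒ V=48.6030 exercise | (k=6,j=1): S=94.0158, (K−S)⁺=31.0542, hold=29.6906 ⇒ V=31.0542 exercise | (k=6,j=2): S=115.5921, (K−S)⁺=9.4779, hold=12.0435 ⇒ V=12.0435 continue | (k=6,j=3): S=142.1200, (K−S)⁺=0.0000, hold=2.0705 ⇒ V=2.0705 continue | (k=6,j=4): S=174.7360, (K−S)⁺=0.0000, hold=0.0000 ⇒ V=0.0000 continue | (k=6,j=5): S=214.8372, (K−S)⁺=0.0000, hold=0.0000 ⇒ V=0.0000 continue | (k=6,j=6): S=264.1414, (K−S)⁺=0.0000, hold=0.0000 ⇒ V=0.0000 continue  boundary S*=94.0158
step 5: (k=5,j=0): S=84.7886, (K−S)⁺=40.2814, hold=38.9178 ⇒ V=40.2814 exercise | (k=5,j=1): S=104.2472, (K−S)⁺=20.8228, hold=20.7977 ⇒ V=20.8228 exercise | (k=5,j=2): S=128.1716, (K−S)⁺=0.0000, hold=6.7093 ⇒ V=6.7093 continue | (k=5,j=3): S=157.5864, (K−S)⁺=0.0000, hold=0.9677 ⇒ V=0.9677 continue | (k=5,j=4): S=193.7519, (K−S)⁺=0.0000, hold=0.0000 ⇒ V=0.0000 continue | (k=5,j=5): S=238.2171, (K−S)⁺=0.0000, hold=0.0000 ⇒ V=0.0000 continue  boundary S*=104.2472
step 4: (k=4,j=0): S=94.0158, (K−S)⁺=31.0542, hold=29.6906 ⇒ V=31.0542 exercise | (k=4,j=1): S=115.5921, (K−S)⁺=9.4779, hold=13.2327 ⇒ V=13.2327 continue | (k=4,j=2): S=142.1200, (K−S)⁺=0.0000, hold=3.6407 ⇒ V=3.6407 continue | (k=4,j=3): S=174.7360, (K−S)⁺=0.0000, hold=0.4523 ⇒ V=0.4523 continue | (k=4,j=4): S=214.8372, (K−S)⁺=0.0000, hold=0.0000 ⇒ V=0.0000 continue  boundary S*=94.0158
step 3: (k=3,j=0): S=104.2472, (K−S)⁺=20.8228, hold=21.4180 ⇒ V=21.4180 continue | (k=3,j=1): S=128.1716, (K−S)⁺=0.0000, hold=8.0842 ⇒ V=8.0842 continue | (k=3,j=2): S=157.5864, (K−S)⁺=0.0000, hold=1.9376 ⇒ V=1.9376 continue | (k=3,j=3): S=193.7519, (K−S)⁺=0.0000, hold=0.2114 ⇒ V=0.2114 continue  boundary S*=-
step 2: (k=2,j=0): S=115.5921, (K−S)⁺=9.4779, hold=14.2282 ⇒ V=14.2282 continue | (k=2,j=1): S=142.1200, (K−S)⁺=0.0000, hold=4.7894 ⇒ V=4.7894 continue | (k=2,j=2): S=174.7360, (K−S)⁺=0.0000, hold=1.0159 ⇒ V=1.0159 continue  boundary S*=-
step 1: (k=1,j=0): S=128.1716, (K−S)⁺=0.0000, hold=9.1488 ⇒ V=9.1488 continue | (k=1,j=1): S=157.5864, (K−S)⁺=0.0000, hold=2.7685 ⇒ V=2.7685 continue  boundary S*=-
step 0: (k=0,j=0): S=142.1200, (K−S)⁺=0.0000, hold=5.7205 ⇒ V=5.7205 continue  boundary S*=-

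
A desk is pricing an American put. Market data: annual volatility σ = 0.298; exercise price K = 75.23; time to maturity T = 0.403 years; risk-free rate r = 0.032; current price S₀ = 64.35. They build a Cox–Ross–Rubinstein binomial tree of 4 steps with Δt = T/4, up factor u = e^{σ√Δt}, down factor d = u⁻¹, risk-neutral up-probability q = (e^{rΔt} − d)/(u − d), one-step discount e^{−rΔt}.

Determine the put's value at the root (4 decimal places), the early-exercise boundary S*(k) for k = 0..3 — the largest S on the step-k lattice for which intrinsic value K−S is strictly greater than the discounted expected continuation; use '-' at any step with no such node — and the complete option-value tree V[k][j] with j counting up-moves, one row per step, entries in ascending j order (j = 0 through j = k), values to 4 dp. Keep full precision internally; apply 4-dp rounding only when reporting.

price = 11.8614
boundary = - 58.5422 53.2586 58.5422
tree:
11.8614
16.6878 6.9839
21.9714 11.1286 2.7742
26.7781 16.6878 5.4939 0.0000
31.1510 21.9714 10.8800 0.0000 0.0000

Δt=0.10075  u=1.09921  d=0.90975  q=0.49341  discount=0.99678
step 4 (expiry): payoffs max(K−S,0) = 31.1510 21.9714 10.8800 0.0000 0.0000
step 3: (k=3,j=0): S=48.4519, (K−S)⁺=26.7781, hold=26.5360 ⇒ V=26.7781 exercise | (k=3,j=1): S=58.5422, (K−S)⁺=16.6878, hold=16.4456 ⇒ V=16.6878 exercise | (k=3,j=2): S=70.7339, (K−S)⁺=4.4961, hold=5.4939 ⇒ V=5.4939 continue | (k=3,j=3): S=85.4646, (K−S)⁺=0.0000, hold=0.0000 ⇒ V=0.0000 continue  boundary S*=58.5422
step 2: (k=2,j=0): S=53.2586, (K−S)⁺=21.9714, hold=21.7292 ⇒ V=21.9714 exercise | (k=2,j=1): S=64.3500, (K−S)⁺=10.8800, hold=11.1286 ⇒ V=11.1286 continue | (k=2,j=2): S=77.7512, (K−S)⁺=0.0000, hold=2.7742 ⇒ V=2.7742 continue  boundary S*=53.2586
step 1: (k=1,j=0): S=58.5422, (K−S)⁺=16.6878, hold=16.5679 ⇒ V=16.6878 exercise | (k=1,j=1): S=70.7339, (K−S)⁺=4.4961, hold=6.9839 ⇒ V=6.9839 continue  boundary S*=58.5422
step 0: (k=0,j=0): S=64.3500, (K−S)⁺=10.8800, hold=11.8614 ⇒ V=11.8614 continue  boundary S*=-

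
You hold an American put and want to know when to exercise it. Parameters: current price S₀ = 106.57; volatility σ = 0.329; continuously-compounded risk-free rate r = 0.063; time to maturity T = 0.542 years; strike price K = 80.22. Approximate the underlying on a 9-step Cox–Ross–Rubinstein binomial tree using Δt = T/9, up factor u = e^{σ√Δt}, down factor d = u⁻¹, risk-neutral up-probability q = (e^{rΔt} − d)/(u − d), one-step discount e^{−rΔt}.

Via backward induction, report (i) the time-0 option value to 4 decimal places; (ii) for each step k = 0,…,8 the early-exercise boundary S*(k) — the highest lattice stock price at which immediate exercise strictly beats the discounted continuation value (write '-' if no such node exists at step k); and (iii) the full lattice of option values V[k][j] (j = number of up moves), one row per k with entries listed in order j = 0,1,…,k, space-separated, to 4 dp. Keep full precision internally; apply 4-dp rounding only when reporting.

Δt=0.06022, u=1.08409, d=0.92244, q=0.50334, disc=e^(-rΔt)=0.99621
k=9 terminal: V=max(K-S,0) → 28.6899 19.6596 9.0469 0.0000 0.0000 0.0000 0.0000 0.0000 0.0000 0.0000
k=8: j=0 S=55.8631 intr=24.3569 cont=24.0532 V=24.3569[EX]; j=1 S=65.6527 intr=14.5673 cont=14.2636 V=14.5673[EX]; j=2 S=77.1578 intr=3.0622 cont=4.4762 V=4.4762[hold]; j=3 S=90.6791 intr=0.0000 cont=0.0000 V=0.0000[hold]; j=4 S=106.5700 intr=0.0000 cont=0.0000 V=0.0000[hold]; j=5 S=125.2456 intr=0.0000 cont=0.0000 V=0.0000[hold]; j=6 S=147.1940 intr=0.0000 cont=0.0000 V=0.0000[hold]; j=7 S=172.9886 intr=0.0000 cont=0.0000 V=0.0000[hold]; j=8 S=203.3036 intr=0.0000 cont=0.0000 V=0.0000[hold]  S*(8)=65.6527
k=7: j=0 S=60.5604 intr=19.6596 cont=19.3558 V=19.6596[EX]; j=1 S=71.1731 intr=9.0469 cont=9.4521 V=9.4521[hold]; j=2 S=83.6457 intr=0.0000 cont=2.2147 V=2.2147[hold]; j=3 S=98.3040 intr=0.0000 cont=0.0000 V=0.0000[hold]; j=4 S=115.5311 intr=0.0000 cont=0.0000 V=0.0000[hold]; j=5 S=135.7770 intr=0.0000 cont=0.0000 V=0.0000[hold]; j=6 S=159.5709 intr=0.0000 cont=0.0000 V=0.0000[hold]; j=7 S=187.5346 intr=0.0000 cont=0.0000 V=0.0000[hold]  S*(7)=60.5604
k=6: j=0 S=65.6527 intr=14.5673 cont=14.4668 V=14.5673[EX]; j=1 S=77.1578 intr=3.0622 cont=5.7872 V=5.7872[hold]; j=2 S=90.6791 intr=0.0000 cont=1.0958 V=1.0958[hold]; j=3 S=106.5700 intr=0.0000 cont=0.0000 V=0.0000[hold]; j=4 S=125.2456 intr=0.0000 cont=0.0000 V=0.0000[hold]; j=5 S=147.1940 intr=0.0000 cont=0.0000 V=0.0000[hold]; j=6 S=172.9886 intr=0.0000 cont=0.0000 V=0.0000[hold]  S*(6)=65.6527
k=5: j=0 S=71.1731 intr=9.0469 cont=10.1095 V=10.1095[hold]; j=1 S=83.6457 intr=0.0000 cont=3.4129 V=3.4129[hold]; j=2 S=98.3040 intr=0.0000 cont=0.5422 V=0.5422[hold]; j=3 S=115.5311 intr=0.0000 cont=0.0000 V=0.0000[hold]; j=4 S=135.7770 intr=0.0000 cont=0.0000 V=0.0000[hold]; j=5 S=159.5709 intr=0.0000 cont=0.0000 V=0.0000[hold]  S*(5)=-
k=4: j=0 S=77.1578 intr=3.0622 cont=6.7133 V=6.7133[hold]; j=1 S=90.6791 intr=0.0000 cont=1.9605 V=1.9605[hold]; j=2 S=106.5700 intr=0.0000 cont=0.2683 V=0.2683[hold]; j=3 S=125.2456 intr=0.0000 cont=0.0000 V=0.0000[hold]; j=4 S=147.1940 intr=0.0000 cont=0.0000 V=0.0000[hold]  S*(4)=-
k=3: j=0 S=83.6457 intr=0.0000 cont=4.3046 V=4.3046[hold]; j=1 S=98.3040 intr=0.0000 cont=1.1045 V=1.1045[hold]; j=2 S=115.5311 intr=0.0000 cont=0.1327 V=0.1327[hold]; j=3 S=135.7770 intr=0.0000 cont=0.0000 V=0.0000[hold]  S*(3)=-
k=2: j=0 S=90.6791 intr=0.0000 cont=2.6837 V=2.6837[hold]; j=1 S=106.5700 intr=0.0000 cont=0.6130 V=0.6130[hold]; j=2 S=125.2456 intr=0.0000 cont=0.0657 V=0.0657[hold]  S*(2)=-
k=1: j=0 S=98.3040 intr=0.0000 cont=1.6352 V=1.6352[hold]; j=1 S=115.5311 intr=0.0000 cont=0.3362 V=0.3362[hold]  S*(1)=-
k=0: j=0 S=106.5700 intr=0.0000 cont=0.9777 V=0.9777[hold]  S*(0)=-

price = 0.9777
boundary = - - - - - - 65.6527 60.5604 65.6527
tree:
0.9777
1.6352 0.3362
2.6837 0.6130 0.0657
4.3046 1.1045 0.1327 0.0000
6.7133 1.9605 0.2683 0.0000 0.0000
10.1095 3.4129 0.5422 0.0000 0.0000 0.0000
14.5673 5.7872 1.0958 0.0000 0.0000 0.0000 0.0000
19.6596 9.4521 2.2147 0.0000 0.0000 0.0000 0.0000 0.0000
24.3569 14.5673 4.4762 0.0000 0.0000 0.0000 0.0000 0.0000 0.0000
28.6899 19.6596 9.0469 0.0000 0.0000 0.0000 0.0000 0.0000 0.0000 0.0000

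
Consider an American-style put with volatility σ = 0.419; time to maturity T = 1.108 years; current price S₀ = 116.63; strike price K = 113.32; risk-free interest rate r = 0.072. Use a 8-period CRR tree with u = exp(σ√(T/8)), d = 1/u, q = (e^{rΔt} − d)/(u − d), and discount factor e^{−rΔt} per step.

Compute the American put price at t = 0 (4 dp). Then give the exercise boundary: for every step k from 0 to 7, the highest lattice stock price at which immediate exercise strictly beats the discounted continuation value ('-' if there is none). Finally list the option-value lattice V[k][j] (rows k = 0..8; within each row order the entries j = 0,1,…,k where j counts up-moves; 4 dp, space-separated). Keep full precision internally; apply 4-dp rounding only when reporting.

price = 14.5997
boundary = - - - 73.0546 62.5067 73.0546 85.3824 73.0546
tree:
14.5997
21.1764 8.1357
29.7465 12.7968 3.5094
40.2654 19.5377 6.1274 0.8895
50.8133 28.7304 10.4850 1.7724 0.0000
59.8383 40.2654 17.4564 3.5315 0.0000 0.0000
67.5602 50.8133 27.9376 7.0367 0.0000 0.0000 0.0000
74.1671 59.8383 40.2654 14.0210 0.0000 0.0000 0.0000 0.0000
79.8202 67.5602 50.8133 27.9376 0.0000 0.0000 0.0000 0.0000 0.0000

params: Δt=0.13850 u=1.16875 d=0.85562 q=0.49310 e^(-rΔt)=0.99008
t_8 payoffs: 79.8202 67.5602 50.8133 27.9376 0.0000 0.0000 0.0000 0.0000 0.0000
t_7: node(7,0) S=39.1529 payoff=74.1671 vs cont=73.0427 → 74.1671 [stop]  node(7,1) S=53.4817 payoff=59.8383 vs cont=58.7139 → 59.8383 [stop]  node(7,2) S=73.0546 payoff=40.2654 vs cont=39.1410 → 40.2654 [stop]  node(7,3) S=99.7905 payoff=13.5295 vs cont=14.0210 → 14.0210 [wait]  node(7,4) S=136.3111 payoff=0.0000 vs cont=0.0000 → 0.0000 [wait]  node(7,5) S=186.1972 payoff=0.0000 vs cont=0.0000 → 0.0000 [wait]  node(7,6) S=254.3403 payoff=0.0000 vs cont=0.0000 → 0.0000 [wait]  node(7,7) S=347.4218 payoff=0.0000 vs cont=0.0000 → 0.0000 [wait]  ⇒ S*(7)=73.0546
t_6: node(6,0) S=45.7598 payoff=67.5602 vs cont=66.4358 → 67.5602 [stop]  node(6,1) S=62.5067 payoff=50.8133 vs cont=49.6889 → 50.8133 [stop]  node(6,2) S=85.3824 payoff=27.9376 vs cont=27.0532 → 27.9376 [stop]  node(6,3) S=116.6300 payoff=0.0000 vs cont=7.0367 → 7.0367 [wait]  node(6,4) S=159.3134 payoff=0.0000 vs cont=0.0000 → 0.0000 [wait]  node(6,5) S=217.6177 payoff=0.0000 vs cont=0.0000 → 0.0000 [wait]  node(6,6) S=297.2598 payoff=0.0000 vs cont=0.0000 → 0.0000 [wait]  ⇒ S*(6)=85.3824
t_5: node(5,0) S=53.4817 payoff=59.8383 vs cont=58.7139 → 59.8383 [stop]  node(5,1) S=73.0546 payoff=40.2654 vs cont=39.1410 → 40.2654 [stop]  node(5,2) S=99.7905 payoff=13.5295 vs cont=17.4564 → 17.4564 [wait]  node(5,3) S=136.3111 payoff=0.0000 vs cont=3.5315 → 3.5315 [wait]  node(5,4) S=186.1972 payoff=0.0000 vs cont=0.0000 → 0.0000 [wait]  node(5,5) S=254.3403 payoff=0.0000 vs cont=0.0000 → 0.0000 [wait]  ⇒ S*(5)=73.0546
t_4: node(4,0) S=62.5067 payoff=50.8133 vs cont=49.6889 → 50.8133 [stop]  node(4,1) S=85.3824 payoff=27.9376 vs cont=28.7304 → 28.7304 [wait]  node(4,2) S=116.6300 payoff=0.0000 vs cont=10.4850 → 10.4850 [wait]  node(4,3) S=159.3134 payoff=0.0000 vs cont=1.7724 → 1.7724 [wait]  node(4,4) S=217.6177 payoff=0.0000 vs cont=0.0000 → 0.0000 [wait]  ⇒ S*(4)=62.5067
t_3: node(3,0) S=73.0546 payoff=40.2654 vs cont=39.5281 → 40.2654 [stop]  node(3,1) S=99.7905 payoff=13.5295 vs cont=19.5377 → 19.5377 [wait]  node(3,2) S=136.3111 payoff=0.0000 vs cont=6.1274 → 6.1274 [wait]  node(3,3) S=186.1972 payoff=0.0000 vs cont=0.8895 → 0.8895 [wait]  ⇒ S*(3)=73.0546
t_2: node(2,0) S=85.3824 payoff=27.9376 vs cont=29.7465 → 29.7465 [wait]  node(2,1) S=116.6300 payoff=0.0000 vs cont=12.7968 → 12.7968 [wait]  node(2,2) S=159.3134 payoff=0.0000 vs cont=3.5094 → 3.5094 [wait]  ⇒ S*(2)=-
t_1: node(1,0) S=99.7905 payoff=13.5295 vs cont=21.1764 → 21.1764 [wait]  node(1,1) S=136.3111 payoff=0.0000 vs cont=8.1357 → 8.1357 [wait]  ⇒ S*(1)=-
t_0: node(0,0) S=116.6300 payoff=0.0000 vs cont=14.5997 → 14.5997 [wait]  ⇒ S*(0)=-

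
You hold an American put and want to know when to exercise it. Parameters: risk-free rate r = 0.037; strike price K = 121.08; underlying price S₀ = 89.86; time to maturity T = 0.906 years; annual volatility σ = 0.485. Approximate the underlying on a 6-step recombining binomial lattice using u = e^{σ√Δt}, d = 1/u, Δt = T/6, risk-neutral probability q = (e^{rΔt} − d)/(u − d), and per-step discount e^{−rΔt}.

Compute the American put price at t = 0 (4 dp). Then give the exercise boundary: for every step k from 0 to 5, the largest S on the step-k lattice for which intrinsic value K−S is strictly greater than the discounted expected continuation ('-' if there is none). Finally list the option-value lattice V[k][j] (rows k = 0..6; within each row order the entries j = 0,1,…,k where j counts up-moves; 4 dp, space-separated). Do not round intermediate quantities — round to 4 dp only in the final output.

price = 36.5575
boundary = - - 61.6408 74.4247 61.6408 74.4247
tree:
36.5575
47.5323 24.5096
59.4392 34.5553 13.3744
70.0273 46.6553 21.2034 4.6279
78.7966 59.4392 32.3779 8.7444 0.0000
86.0597 70.0273 46.6553 16.5227 0.0000 0.0000
92.0751 78.7966 59.4392 31.2200 0.0000 0.0000 0.0000

Δt=0.15100, u=1.20739, d=0.82823, q=0.46780, disc=e^(-rΔt)=0.99443
k=6 terminal: V=max(K-S,0) → 92.0751 78.7966 59.4392 31.2200 0.0000 0.0000 0.0000
k=5: j=0 S=35.0203 intr=86.0597 cont=85.3851 V=86.0597[EX]; j=1 S=51.0527 intr=70.0273 cont=69.3527 V=70.0273[EX]; j=2 S=74.4247 intr=46.6553 cont=45.9807 V=46.6553[EX]; j=3 S=108.4965 intr=12.5835 cont=16.5227 V=16.5227[hold]; j=4 S=158.1663 intr=0.0000 cont=0.0000 V=0.0000[hold]; j=5 S=230.5751 intr=0.0000 cont=0.0000 V=0.0000[hold]  S*(5)=74.4247
k=4: j=0 S=42.2834 intr=78.7966 cont=78.1220 V=78.7966[EX]; j=1 S=61.6408 intr=59.4392 cont=58.7647 V=59.4392[EX]; j=2 S=89.8600 intr=31.2200 cont=32.3779 V=32.3779[hold]; j=3 S=130.9981 intr=0.0000 cont=8.7444 V=8.7444[hold]; j=4 S=190.9692 intr=0.0000 cont=0.0000 V=0.0000[hold]  S*(4)=61.6408
k=3: j=0 S=51.0527 intr=70.0273 cont=69.3527 V=70.0273[EX]; j=1 S=74.4247 intr=46.6553 cont=46.5193 V=46.6553[EX]; j=2 S=108.4965 intr=12.5835 cont=21.2034 V=21.2034[hold]; j=3 S=158.1663 intr=0.0000 cont=4.6279 V=4.6279[hold]  S*(3)=74.4247
k=2: j=0 S=61.6408 intr=59.4392 cont=58.7647 V=59.4392[EX]; j=1 S=89.8600 intr=31.2200 cont=34.5553 V=34.5553[hold]; j=2 S=130.9981 intr=0.0000 cont=13.3744 V=13.3744[hold]  S*(2)=61.6408
k=1: j=0 S=74.4247 intr=46.6553 cont=47.5323 V=47.5323[hold]; j=1 S=108.4965 intr=12.5835 cont=24.5096 V=24.5096[hold]  S*(1)=-
k=0: j=0 S=89.8600 intr=31.2200 cont=36.5575 V=36.5575[hold]  S*(0)=-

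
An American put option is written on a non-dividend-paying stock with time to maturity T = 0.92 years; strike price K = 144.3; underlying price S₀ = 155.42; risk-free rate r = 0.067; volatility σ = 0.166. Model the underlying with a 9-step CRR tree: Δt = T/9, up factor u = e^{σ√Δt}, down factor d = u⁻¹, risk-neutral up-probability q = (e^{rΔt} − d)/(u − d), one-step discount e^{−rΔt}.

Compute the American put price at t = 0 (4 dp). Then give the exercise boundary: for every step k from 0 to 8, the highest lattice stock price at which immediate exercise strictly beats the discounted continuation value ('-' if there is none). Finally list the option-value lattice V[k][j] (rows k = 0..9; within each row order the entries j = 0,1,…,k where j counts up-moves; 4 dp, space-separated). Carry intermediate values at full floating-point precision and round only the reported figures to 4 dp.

Δt=0.10222  u=1.05451  d=0.94831  q=0.55145  discount=0.99317
step 9 (expiry): payoffs max(K−S,0) = 47.9038 37.1088 25.1049 11.7567 0.0000 0.0000 0.0000 0.0000 0.0000 0.0000
step 8: (k=8,j=0): S=101.6505, (K−S)⁺=42.6495, hold=41.6646 ⇒ V=42.6495 exercise | (k=8,j=1): S=113.0339, (K−S)⁺=31.2661, hold=30.2812 ⇒ V=31.2661 exercise | (k=8,j=2): S=125.6921, (K−S)⁺=18.6079, hold=17.6229 ⇒ V=18.6079 exercise | (k=8,j=3): S=139.7679, (K−S)⁺=4.5321, hold=5.2375 ⇒ V=5.2375 continue | (k=8,j=4): S=155.4200, (K−S)⁺=0.0000, hold=0.0000 ⇒ V=0.0000 continue | (k=8,j=5): S=172.8249, (K−S)⁺=0.0000, hold=0.0000 ⇒ V=0.0000 continue | (k=8,j=6): S=192.1789, (K−S)⁺=0.0000, hold=0.0000 ⇒ V=0.0000 continue | (k=8,j=7): S=213.7003, (K−S)⁺=0.0000, hold=0.0000 ⇒ V=0.0000 continue | (k=8,j=8): S=237.6317, (K−S)⁺=0.0000, hold=0.0000 ⇒ V=0.0000 continue  boundary S*=125.6921
step 7: (k=7,j=0): S=107.1912, (K−S)⁺=37.1088, hold=36.1239 ⇒ V=37.1088 exercise | (k=7,j=1): S=119.1951, (K−S)⁺=25.1049, hold=24.1200 ⇒ V=25.1049 exercise | (k=7,j=2): S=132.5433, (K−S)⁺=11.7567, hold=11.1581 ⇒ V=11.7567 exercise | (k=7,j=3): S=147.3863, (K−S)⁺=0.0000, hold=2.3333 ⇒ V=2.3333 continue | (k=7,j=4): S=163.8916, (K−S)⁺=0.0000, hold=0.0000 ⇒ V=0.0000 continue | (k=7,j=5): S=182.2451, (K−S)⁺=0.0000, hold=0.0000 ⇒ V=0.0000 continue | (k=7,j=6): S=202.6541, (K−S)⁺=0.0000, hold=0.0000 ⇒ V=0.0000 continue | (k=7,j=7): S=225.3485, (K−S)⁺=0.0000, hold=0.0000 ⇒ V=0.0000 continue  boundary S*=132.5433
step 6: (k=6,j=0): S=113.0339, (K−S)⁺=31.2661, hold=30.2812 ⇒ V=31.2661 exercise | (k=6,j=1): S=125.6921, (K−S)⁺=18.6079, hold=17.6229 ⇒ V=18.6079 exercise | (k=6,j=2): S=139.7679, (K−S)⁺=4.5321, hold=6.5154 ⇒ V=6.5154 continue | (k=6,j=3): S=155.4200, (K−S)⁺=0.0000, hold=1.0394 ⇒ V=1.0394 continue | (k=6,j=4): S=172.8249, (K−S)⁺=0.0000, hold=0.0000 ⇒ V=0.0000 continue | (k=6,j=5): S=192.1789, (K−S)⁺=0.0000, hold=0.0000 ⇒ V=0.0000 continue | (k=6,j=6): S=213.7003, (K−S)⁺=0.0000, hold=0.0000 ⇒ V=0.0000 continue  boundary S*=125.6921
step 5: (k=5,j=0): S=119.1951, (K−S)⁺=25.1049, hold=24.1200 ⇒ V=25.1049 exercise | (k=5,j=1): S=132.5433, (K−S)⁺=11.7567, hold=11.8580 ⇒ V=11.8580 continue | (k=5,j=2): S=147.3863, (K−S)⁺=0.0000, hold=3.4718 ⇒ V=3.4718 continue | (k=5,j=3): S=163.8916, (K−S)⁺=0.0000, hold=0.4631 ⇒ V=0.4631 continue | (k=5,j=4): S=182.2451, (K−S)⁺=0.0000, hold=0.0000 ⇒ V=0.0000 continue | (k=5,j=5): S=202.6541, (K−S)⁺=0.0000, hold=0.0000 ⇒ V=0.0000 continue  boundary S*=119.1951
step 4: (k=4,j=0): S=125.6921, (K−S)⁺=18.6079, hold=17.6784 ⇒ V=18.6079 exercise | (k=4,j=1): S=139.7679, (K−S)⁺=4.5321, hold=7.1841 ⇒ V=7.1841 continue | (k=4,j=2): S=155.4200, (K−S)⁺=0.0000, hold=1.8003 ⇒ V=1.8003 continue | (k=4,j=3): S=172.8249, (K−S)⁺=0.0000, hold=0.2063 ⇒ V=0.2063 continue | (k=4,j=4): S=192.1789, (K−S)⁺=0.0000, hold=0.0000 ⇒ V=0.0000 continue  boundary S*=125.6921
step 3: (k=3,j=0): S=132.5433, (K−S)⁺=11.7567, hold=12.2242 ⇒ V=12.2242 continue | (k=3,j=1): S=147.3863, (K−S)⁺=0.0000, hold=4.1864 ⇒ V=4.1864 continue | (k=3,j=2): S=163.8916, (K−S)⁺=0.0000, hold=0.9150 ⇒ V=0.9150 continue | (k=3,j=3): S=182.2451, (K−S)⁺=0.0000, hold=0.0919 ⇒ V=0.0919 continue  boundary S*=-
step 2: (k=2,j=0): S=139.7679, (K−S)⁺=4.5321, hold=7.7386 ⇒ V=7.7386 continue | (k=2,j=1): S=155.4200, (K−S)⁺=0.0000, hold=2.3661 ⇒ V=2.3661 continue | (k=2,j=2): S=172.8249, (K−S)⁺=0.0000, hold=0.4580 ⇒ V=0.4580 continue  boundary S*=-
step 1: (k=1,j=0): S=147.3863, (K−S)⁺=0.0000, hold=4.7434 ⇒ V=4.7434 continue | (k=1,j=1): S=163.8916, (K−S)⁺=0.0000, hold=1.3049 ⇒ V=1.3049 continue  boundary S*=-
step 0: (k=0,j=0): S=155.4200, (K−S)⁺=0.0000, hold=2.8278 ⇒ V=2.8278 continue  boundary S*=-

price = 2.8278
boundary = - - - - 125.6921 119.1951 125.6921 132.5433 125.6921
tree:
2.8278
4.7434 1.3049
7.7386 2.3661 0.4580
12.2242 4.1864 0.9150 0.0919
18.6079 7.1841 1.8003 0.2063 0.0000
25.1049 11.8580 3.4718 0.4631 0.0000 0.0000
31.2661 18.6079 6.5154 1.0394 0.0000 0.0000 0.0000
37.1088 25.1049 11.7567 2.3333 0.0000 0.0000 0.0000 0.0000
42.6495 31.2661 18.6079 5.2375 0.0000 0.0000 0.0000 0.0000 0.0000
47.9038 37.1088 25.1049 11.7567 0.0000 0.0000 0.0000 0.0000 0.0000 0.0000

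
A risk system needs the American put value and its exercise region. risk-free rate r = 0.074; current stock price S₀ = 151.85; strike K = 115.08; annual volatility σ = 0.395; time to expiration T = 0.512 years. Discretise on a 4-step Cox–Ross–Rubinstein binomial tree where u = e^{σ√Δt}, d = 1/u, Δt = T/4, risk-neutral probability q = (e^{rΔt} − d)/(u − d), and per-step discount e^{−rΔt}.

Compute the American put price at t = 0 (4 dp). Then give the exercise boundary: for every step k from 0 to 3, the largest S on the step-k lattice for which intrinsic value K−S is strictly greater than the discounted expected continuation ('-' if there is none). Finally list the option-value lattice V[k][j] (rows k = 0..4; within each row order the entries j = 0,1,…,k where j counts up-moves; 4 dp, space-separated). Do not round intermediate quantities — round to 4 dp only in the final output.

Δt=0.12800, u=1.15179, d=0.86821, q=0.49829, disc=e^(-rΔt)=0.99057
k=4 terminal: V=max(K-S,0) → 28.7985 0.6167 0.0000 0.0000 0.0000
k=3: j=0 S=99.3784 intr=15.7016 cont=14.6167 V=15.7016[EX]; j=1 S=131.8380 intr=0.0000 cont=0.3065 V=0.3065[hold]; j=2 S=174.8997 intr=0.0000 cont=0.0000 V=0.0000[hold]; j=3 S=232.0265 intr=0.0000 cont=0.0000 V=0.0000[hold]  S*(3)=99.3784
k=2: j=0 S=114.4633 intr=0.6167 cont=7.9547 V=7.9547[hold]; j=1 S=151.8500 intr=0.0000 cont=0.1523 V=0.1523[hold]; j=2 S=201.4482 intr=0.0000 cont=0.0000 V=0.0000[hold]  S*(2)=-
k=1: j=0 S=131.8380 intr=0.0000 cont=4.0285 V=4.0285[hold]; j=1 S=174.8997 intr=0.0000 cont=0.0757 V=0.0757[hold]  S*(1)=-
k=0: j=0 S=151.8500 intr=0.0000 cont=2.0395 V=2.0395[hold]  S*(0)=-

price = 2.0395
boundary = - - - 99.3784
tree:
2.0395
4.0285 0.0757
7.9547 0.1523 0.0000
15.7016 0.3065 0.0000 0.0000
28.7985 0.6167 0.0000 0.0000 0.0000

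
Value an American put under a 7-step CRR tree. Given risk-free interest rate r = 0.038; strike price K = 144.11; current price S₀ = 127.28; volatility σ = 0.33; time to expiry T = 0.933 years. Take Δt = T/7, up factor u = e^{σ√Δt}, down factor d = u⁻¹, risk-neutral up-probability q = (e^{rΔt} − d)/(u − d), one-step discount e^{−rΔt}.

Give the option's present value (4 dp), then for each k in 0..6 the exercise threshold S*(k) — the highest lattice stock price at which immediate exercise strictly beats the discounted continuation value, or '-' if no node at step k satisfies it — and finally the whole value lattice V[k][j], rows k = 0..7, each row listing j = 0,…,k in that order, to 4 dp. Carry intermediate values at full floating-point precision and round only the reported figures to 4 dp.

price = 24.1012
boundary = - - 100.0264 88.6731 100.0264 112.8333 127.2800
tree:
24.1012
33.2210 14.8940
44.0836 22.3012 7.3674
55.4369 32.1310 12.3392 2.2883
65.5015 44.0836 20.0695 4.4512 0.0693
74.4238 55.4369 31.2767 8.6562 0.1369 0.0000
82.3334 65.5015 44.0836 16.8300 0.2703 0.0000 0.0000
89.3452 74.4238 55.4369 31.2767 0.5337 0.0000 0.0000 0.0000

Δt=0.13329  u=1.12804  d=0.88650  q=0.49094  discount=0.99495
step 7 (expiry): payoffs max(K−S,0) = 89.3452 74.4238 55.4369 31.2767 0.5337 0.0000 0.0000 0.0000
step 6: (k=6,j=0): S=61.7766, (K−S)⁺=82.3334, hold=81.6053 ⇒ V=82.3334 exercise | (k=6,j=1): S=78.6085, (K−S)⁺=65.5015, hold=64.7735 ⇒ V=65.5015 exercise | (k=6,j=2): S=100.0264, (K−S)⁺=44.0836, hold=43.3555 ⇒ V=44.0836 exercise | (k=6,j=3): S=127.2800, (K−S)⁺=16.8300, hold=16.1019 ⇒ V=16.8300 exercise | (k=6,j=4): S=161.9592, (K−S)⁺=0.0000, hold=0.2703 ⇒ V=0.2703 continue | (k=6,j=5): S=206.0872, (K−S)⁺=0.0000, hold=0.0000 ⇒ V=0.0000 continue | (k=6,j=6): S=262.2384, (K−S)⁺=0.0000, hold=0.0000 ⇒ V=0.0000 continue  boundary S*=127.2800
step 5: (k=5,j=0): S=69.6862, (K−S)⁺=74.4238, hold=73.6958 ⇒ V=74.4238 exercise | (k=5,j=1): S=88.6731, (K−S)⁺=55.4369, hold=54.7088 ⇒ V=55.4369 exercise | (k=5,j=2): S=112.8333, (K−S)⁺=31.2767, hold=30.5486 ⇒ V=31.2767 exercise | (k=5,j=3): S=143.5763, (K−S)⁺=0.5337, hold=8.6562 ⇒ V=8.6562 continue | (k=5,j=4): S=182.6957, (K−S)⁺=0.0000, hold=0.1369 ⇒ V=0.1369 continue | (k=5,j=5): S=232.4736, (K−S)⁺=0.0000, hold=0.0000 ⇒ V=0.0000 continue  boundary S*=112.8333
step 4: (k=4,j=0): S=78.6085, (K−S)⁺=65.5015, hold=64.7735 ⇒ V=65.5015 exercise | (k=4,j=1): S=100.0264, (K−S)⁺=44.0836, hold=43.3555 ⇒ V=44.0836 exercise | (k=4,j=2): S=127.2800, (K−S)⁺=16.8300, hold=20.0695 ⇒ V=20.0695 continue | (k=4,j=3): S=161.9592, (K−S)⁺=0.0000, hold=4.4512 ⇒ V=4.4512 continue | (k=4,j=4): S=206.0872, (K−S)⁺=0.0000, hold=0.0693 ⇒ V=0.0693 continue  boundary S*=100.0264
step 3: (k=3,j=0): S=88.6731, (K−S)⁺=55.4369, hold=54.7088 ⇒ V=55.4369 exercise | (k=3,j=1): S=112.8333, (K−S)⁺=31.2767, hold=32.1310 ⇒ V=32.1310 continue | (k=3,j=2): S=143.5763, (K−S)⁺=0.5337, hold=12.3392 ⇒ V=12.3392 continue | (k=3,j=3): S=182.6957, (K−S)⁺=0.0000, hold=2.2883 ⇒ V=2.2883 continue  boundary S*=88.6731
step 2: (k=2,j=0): S=100.0264, (K−S)⁺=44.0836, hold=43.7728 ⇒ V=44.0836 exercise | (k=2,j=1): S=127.2800, (K−S)⁺=16.8300, hold=22.3012 ⇒ V=22.3012 continue | (k=2,j=2): S=161.9592, (K−S)⁺=0.0000, hold=7.3674 ⇒ V=7.3674 continue  boundary S*=100.0264
step 1: (k=1,j=0): S=112.8333, (K−S)⁺=31.2767, hold=33.2210 ⇒ V=33.2210 continue | (k=1,j=1): S=143.5763, (K−S)⁺=0.5337, hold=14.8940 ⇒ V=14.8940 continue  boundary S*=-
step 0: (k=0,j=0): S=127.2800, (K−S)⁺=16.8300, hold=24.1012 ⇒ V=24.1012 continue  boundary S*=-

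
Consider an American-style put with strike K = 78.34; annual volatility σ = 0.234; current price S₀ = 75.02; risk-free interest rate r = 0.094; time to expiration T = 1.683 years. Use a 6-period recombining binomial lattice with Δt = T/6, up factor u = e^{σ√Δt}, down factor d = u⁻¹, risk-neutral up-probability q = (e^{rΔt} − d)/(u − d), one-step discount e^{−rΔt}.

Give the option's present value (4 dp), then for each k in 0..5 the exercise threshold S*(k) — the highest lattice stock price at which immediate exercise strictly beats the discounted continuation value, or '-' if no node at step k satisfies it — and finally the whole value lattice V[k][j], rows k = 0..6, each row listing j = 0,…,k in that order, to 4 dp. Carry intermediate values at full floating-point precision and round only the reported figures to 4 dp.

price = 6.8676
boundary = - 66.2757 58.5506 66.2757 58.5506 66.2757
tree:
6.8676
12.0643 3.3695
19.7894 6.4839 1.2385
26.6140 12.0643 2.6861 0.2329
32.6432 19.7894 5.7443 0.5647 0.0000
37.9696 26.6140 12.0643 1.3692 0.0000 0.0000
42.6752 32.6432 19.7894 3.3200 0.0000 0.0000 0.0000

params: Δt=0.28050 u=1.13194 d=0.88344 q=0.57657 e^(-rΔt)=0.97398
t_6 payoffs: 42.6752 32.6432 19.7894 3.3200 0.0000 0.0000 0.0000
t_5: node(5,0) S=40.3704 payoff=37.9696 vs cont=35.9310 → 37.9696 [stop]  node(5,1) S=51.7260 payoff=26.6140 vs cont=24.5754 → 26.6140 [stop]  node(5,2) S=66.2757 payoff=12.0643 vs cont=10.0257 → 12.0643 [stop]  node(5,3) S=84.9180 payoff=0.0000 vs cont=1.3692 → 1.3692 [wait]  node(5,4) S=108.8042 payoff=0.0000 vs cont=0.0000 → 0.0000 [wait]  node(5,5) S=139.4091 payoff=0.0000 vs cont=0.0000 → 0.0000 [wait]  ⇒ S*(5)=66.2757
t_4: node(4,0) S=45.6968 payoff=32.6432 vs cont=30.6046 → 32.6432 [stop]  node(4,1) S=58.5506 payoff=19.7894 vs cont=17.7508 → 19.7894 [stop]  node(4,2) S=75.0200 payoff=3.3200 vs cont=5.7443 → 5.7443 [wait]  node(4,3) S=96.1220 payoff=0.0000 vs cont=0.5647 → 0.5647 [wait]  node(4,4) S=123.1596 payoff=0.0000 vs cont=0.0000 → 0.0000 [wait]  ⇒ S*(4)=58.5506
t_3: node(3,0) S=51.7260 payoff=26.6140 vs cont=24.5754 → 26.6140 [stop]  node(3,1) S=66.2757 payoff=12.0643 vs cont=11.3871 → 12.0643 [stop]  node(3,2) S=84.9180 payoff=0.0000 vs cont=2.6861 → 2.6861 [wait]  node(3,3) S=108.8042 payoff=0.0000 vs cont=0.2329 → 0.2329 [wait]  ⇒ S*(3)=66.2757
t_2: node(2,0) S=58.5506 payoff=19.7894 vs cont=17.7508 → 19.7894 [stop]  node(2,1) S=75.0200 payoff=3.3200 vs cont=6.4839 → 6.4839 [wait]  node(2,2) S=96.1220 payoff=0.0000 vs cont=1.2385 → 1.2385 [wait]  ⇒ S*(2)=58.5506
t_1: node(1,0) S=66.2757 payoff=12.0643 vs cont=11.8024 → 12.0643 [stop]  node(1,1) S=84.9180 payoff=0.0000 vs cont=3.3695 → 3.3695 [wait]  ⇒ S*(1)=66.2757
t_0: node(0,0) S=75.0200 payoff=3.3200 vs cont=6.8676 → 6.8676 [wait]  ⇒ S*(0)=-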